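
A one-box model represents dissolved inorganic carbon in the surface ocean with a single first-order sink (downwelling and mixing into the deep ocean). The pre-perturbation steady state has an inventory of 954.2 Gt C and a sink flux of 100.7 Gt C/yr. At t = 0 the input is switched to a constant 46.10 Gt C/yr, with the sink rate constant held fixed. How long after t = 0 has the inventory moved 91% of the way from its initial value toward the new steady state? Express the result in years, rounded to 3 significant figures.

22.8 yr

τ = M₀/F₀ = 954.2/100.7 = 9.476 yr.
The remaining gap fraction is e^(−t/τ); 91% covered ⇒ e^(−t/τ) = 0.0900.
t = −τ ln(0.0900) = 9.476 × 2.408 = 22.82 yr.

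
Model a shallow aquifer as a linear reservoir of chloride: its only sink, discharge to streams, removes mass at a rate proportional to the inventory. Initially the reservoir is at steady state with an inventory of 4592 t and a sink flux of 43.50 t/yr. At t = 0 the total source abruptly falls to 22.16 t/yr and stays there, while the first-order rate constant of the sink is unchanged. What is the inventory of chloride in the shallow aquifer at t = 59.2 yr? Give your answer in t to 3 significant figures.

τ = M₀/F₀ = 4592/43.50 = 105.6 yr; rate constant k = 1/τ.
New steady state M_∞ = F₁/k = F₁·τ = 22.16 × 105.6 = 2339.3 t.
M(t) = M_∞ + (M₀ − M_∞)·e^(−t/τ); t/τ = 59.2/105.6 = 0.5608, so e^(−t/τ) = 0.5708.
M(t) = 2339.3 + 2253 × 0.5708 = 3625.0 t.

3630 t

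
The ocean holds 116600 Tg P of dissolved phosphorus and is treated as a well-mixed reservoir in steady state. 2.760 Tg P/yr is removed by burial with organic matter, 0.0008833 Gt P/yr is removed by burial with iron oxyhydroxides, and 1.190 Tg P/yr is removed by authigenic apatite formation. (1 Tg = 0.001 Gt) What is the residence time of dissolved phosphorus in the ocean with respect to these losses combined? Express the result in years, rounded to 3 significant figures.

24100 yr

Convert the burial with iron oxyhydroxides flux: 0.0008833 Gt P/yr = 0.8833 Tg P/yr.
Total removal = 2.760 + 0.8833 + 1.190 = 4.8333 Tg P/yr.
τ = M / ΣF_out = 116600 / 4.8333 = 24120 yr.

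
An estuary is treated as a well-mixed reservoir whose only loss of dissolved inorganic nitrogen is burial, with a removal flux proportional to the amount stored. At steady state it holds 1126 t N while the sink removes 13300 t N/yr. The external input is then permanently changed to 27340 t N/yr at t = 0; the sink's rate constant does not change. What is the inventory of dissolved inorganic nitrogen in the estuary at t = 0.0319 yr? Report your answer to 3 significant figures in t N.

τ = M₀/F₀ = 1126/13300 = 0.08466 yr; rate constant k = 1/τ.
New steady state M_∞ = F₁/k = F₁·τ = 27340 × 0.08466 = 2314.6 t N.
M(t) = M_∞ + (M₀ − M_∞)·e^(−t/τ); t/τ = 0.0319/0.08466 = 0.3768, so e^(−t/τ) = 0.6861.
M(t) = 2314.6 − 1189 × 0.6861 = 1499.2 t N.

1500 t N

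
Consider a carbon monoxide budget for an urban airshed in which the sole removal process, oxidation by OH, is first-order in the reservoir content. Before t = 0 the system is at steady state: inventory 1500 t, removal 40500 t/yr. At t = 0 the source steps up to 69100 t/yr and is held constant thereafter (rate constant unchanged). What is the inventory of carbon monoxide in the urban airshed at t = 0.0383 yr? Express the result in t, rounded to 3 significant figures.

Residence time τ = M₀/F₀ = 0.03704 yr. The eventual steady state is M_∞ = M₀·(F₁/F₀) = 1500 × 69100/40500 = 2559.3 t.
The anomaly ΔM(t) = M(t) − M_∞ decays as ΔM₀·e^(−t/τ) with ΔM₀ = 1500 − 2559.3 = −1059 t.
At t = 0.0383 yr, e^(−t/τ) = e^(−1.034) = 0.3555, so ΔM = −376.6 t and M = 2559.3 − 376.6 = 2182.6 t.

2180 t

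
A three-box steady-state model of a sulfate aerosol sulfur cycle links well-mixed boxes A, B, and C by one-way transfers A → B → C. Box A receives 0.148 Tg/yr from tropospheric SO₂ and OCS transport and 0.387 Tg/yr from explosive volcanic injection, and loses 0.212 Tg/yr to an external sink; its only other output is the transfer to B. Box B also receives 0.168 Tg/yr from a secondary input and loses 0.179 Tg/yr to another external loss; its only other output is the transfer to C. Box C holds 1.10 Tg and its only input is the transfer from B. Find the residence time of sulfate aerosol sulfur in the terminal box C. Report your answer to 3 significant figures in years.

Box A: F(A→B) = (0.148 + 0.387) − 0.212 = 0.32300 Tg/yr.
Box B: F(B→C) = (0.32300 + 0.168) − 0.179 = 0.31200 Tg/yr.
Box C throughput = its input = 0.31200 Tg/yr; τ = 1.10 / 0.31200 = 3.526 yr.

3.53 yr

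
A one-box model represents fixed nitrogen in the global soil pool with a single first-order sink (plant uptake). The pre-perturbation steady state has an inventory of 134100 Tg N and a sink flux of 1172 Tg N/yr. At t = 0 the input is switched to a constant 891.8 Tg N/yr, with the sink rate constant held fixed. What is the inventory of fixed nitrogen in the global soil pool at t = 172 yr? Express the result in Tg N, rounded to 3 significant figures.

τ = M₀/F₀ = 134100/1172 = 114.4 yr; rate constant k = 1/τ.
New steady state M_∞ = F₁/k = F₁·τ = 891.8 × 114.4 = 102040 Tg N.
M(t) = M_∞ + (M₀ − M_∞)·e^(−t/τ); t/τ = 172/114.4 = 1.503, so e^(−t/τ) = 0.2224.
M(t) = 102040 + 32060 × 0.2224 = 109170 Tg N.

109000 Tg N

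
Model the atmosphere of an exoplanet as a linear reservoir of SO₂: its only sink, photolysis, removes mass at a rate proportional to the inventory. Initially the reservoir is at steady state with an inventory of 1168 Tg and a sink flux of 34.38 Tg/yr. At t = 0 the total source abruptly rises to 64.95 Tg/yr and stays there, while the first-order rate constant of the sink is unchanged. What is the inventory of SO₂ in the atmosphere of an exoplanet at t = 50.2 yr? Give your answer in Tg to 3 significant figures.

The sink rate constant is k = F₀/M₀ = 34.38/1168 = 0.02943 yr⁻¹.
Solving dM/dt = F₁ − kM with M(0) = M₀ gives M(t) = F₁/k + (M₀ − F₁/k)·e^(−kt).
F₁/k = 64.95/0.02943 = 2206.6 Tg; kt = 0.02943 × 50.2 = 1.478, e^(−kt) = 0.2282.
M(50.2) = 2206.6 + (1168 − 2206.6) × 0.2282 = 2206.6 − 237.0 = 1969.6 Tg.

1970 Tg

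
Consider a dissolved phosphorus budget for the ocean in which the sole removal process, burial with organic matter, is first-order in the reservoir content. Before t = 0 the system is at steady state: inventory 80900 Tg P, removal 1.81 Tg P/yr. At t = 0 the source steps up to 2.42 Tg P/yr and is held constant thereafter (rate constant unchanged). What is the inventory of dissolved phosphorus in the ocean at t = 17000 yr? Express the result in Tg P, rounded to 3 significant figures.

89500 Tg P

τ = M₀/F₀ = 80900/1.81 = 44700 yr; rate constant k = 1/τ.
New steady state M_∞ = F₁/k = F₁·τ = 2.42 × 44700 = 108160 Tg P.
M(t) = M_∞ + (M₀ − M_∞)·e^(−t/τ); t/τ = 17000/44700 = 0.3803, so e^(−t/τ) = 0.6836.
M(t) = 108160 − 27260 × 0.6836 = 89526 Tg P.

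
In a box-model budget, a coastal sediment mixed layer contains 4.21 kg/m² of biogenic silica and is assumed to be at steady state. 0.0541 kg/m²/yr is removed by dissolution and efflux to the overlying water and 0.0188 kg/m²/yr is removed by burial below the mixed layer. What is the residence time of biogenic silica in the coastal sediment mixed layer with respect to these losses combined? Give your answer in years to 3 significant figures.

57.8 yr

Total removal = 0.05410 + 0.01880 = 0.072900 kg/m²/yr.
τ = M / ΣF_out = 4.21 / 0.072900 = 57.75 yr.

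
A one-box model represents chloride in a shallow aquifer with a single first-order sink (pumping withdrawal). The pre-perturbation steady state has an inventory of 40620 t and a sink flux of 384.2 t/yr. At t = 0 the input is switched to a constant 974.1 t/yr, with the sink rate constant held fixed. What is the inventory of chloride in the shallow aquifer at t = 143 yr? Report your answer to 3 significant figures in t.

Residence time τ = M₀/F₀ = 105.7 yr. The eventual steady state is M_∞ = M₀·(F₁/F₀) = 40620 × 974.1/384.2 = 102990 t.
The anomaly ΔM(t) = M(t) − M_∞ decays as ΔM₀·e^(−t/τ) with ΔM₀ = 40620 − 102990 = −62370 t.
At t = 143 yr, e^(−t/τ) = e^(−1.353) = 0.2586, so ΔM = −16130 t and M = 102990 − 16130 = 86861 t.

86900 t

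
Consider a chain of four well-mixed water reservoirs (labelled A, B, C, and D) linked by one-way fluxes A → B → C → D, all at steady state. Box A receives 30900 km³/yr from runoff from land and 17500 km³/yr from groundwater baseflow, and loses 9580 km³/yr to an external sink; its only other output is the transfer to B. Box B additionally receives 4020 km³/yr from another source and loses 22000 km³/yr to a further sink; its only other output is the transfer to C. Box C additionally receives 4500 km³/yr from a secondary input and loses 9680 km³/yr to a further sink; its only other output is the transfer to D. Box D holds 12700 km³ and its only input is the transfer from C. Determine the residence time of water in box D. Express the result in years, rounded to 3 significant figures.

0.811 yr

Box A: F(A→B) = (30900 + 17500) − 9580 = 38820 km³/yr.
Box B: F(B→C) = (38820 + 4020) − 22000 = 20840 km³/yr.
Box C: F(C→D) = (20840 + 4500) − 9680 = 15660 km³/yr.
Box D throughput = its input = 15660 km³/yr; τ = 12700 / 15660 = 0.8110 yr.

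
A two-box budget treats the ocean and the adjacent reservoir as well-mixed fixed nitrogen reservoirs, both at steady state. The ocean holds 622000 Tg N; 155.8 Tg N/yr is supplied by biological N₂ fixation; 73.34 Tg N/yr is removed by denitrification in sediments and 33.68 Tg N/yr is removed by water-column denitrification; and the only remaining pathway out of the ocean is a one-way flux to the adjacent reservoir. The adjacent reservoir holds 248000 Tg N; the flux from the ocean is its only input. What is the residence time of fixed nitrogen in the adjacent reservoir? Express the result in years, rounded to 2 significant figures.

Balance the ocean: ΣF_in = 155.80 Tg N/yr.
Flux to the adjacent reservoir = ΣF_in − (73.34 + 33.68) = 48.780 Tg N/yr.
At steady state the output of the adjacent reservoir equals its input, 48.780 Tg N/yr.
τ = M / F = 248000 / 48.780 = 5084 yr.

5100 yr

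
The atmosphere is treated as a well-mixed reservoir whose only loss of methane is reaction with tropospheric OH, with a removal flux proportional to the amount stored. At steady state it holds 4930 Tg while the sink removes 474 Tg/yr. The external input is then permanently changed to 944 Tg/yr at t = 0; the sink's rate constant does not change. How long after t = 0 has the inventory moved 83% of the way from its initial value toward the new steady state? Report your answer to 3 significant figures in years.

18.4 yr

τ = M₀/F₀ = 4930/474 = 10.40 yr.
The remaining gap fraction is e^(−t/τ); 83% covered ⇒ e^(−t/τ) = 0.170.
t = −τ ln(0.170) = 10.40 × 1.772 = 18.43 yr.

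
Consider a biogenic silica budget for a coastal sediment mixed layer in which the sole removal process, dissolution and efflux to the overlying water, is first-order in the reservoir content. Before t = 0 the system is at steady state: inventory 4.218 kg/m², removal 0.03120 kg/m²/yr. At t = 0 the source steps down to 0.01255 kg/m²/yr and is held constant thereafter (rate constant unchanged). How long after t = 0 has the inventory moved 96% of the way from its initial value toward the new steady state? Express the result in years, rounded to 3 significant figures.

435 yr

τ = M₀/F₀ = 4.218/0.03120 = 135.2 yr.
The remaining gap fraction is e^(−t/τ); 96% covered ⇒ e^(−t/τ) = 0.0400.
t = −τ ln(0.0400) = 135.2 × 3.219 = 435.2 yr.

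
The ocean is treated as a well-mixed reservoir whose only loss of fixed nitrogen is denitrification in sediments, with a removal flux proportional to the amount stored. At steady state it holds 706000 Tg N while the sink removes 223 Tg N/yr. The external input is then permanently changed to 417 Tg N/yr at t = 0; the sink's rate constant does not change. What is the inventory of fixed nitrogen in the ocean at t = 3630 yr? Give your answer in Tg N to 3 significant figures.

Residence time τ = M₀/F₀ = 3166 yr. The eventual steady state is M_∞ = M₀·(F₁/F₀) = 706000 × 417/223 = 1.3202×10^6 Tg N.
The anomaly ΔM(t) = M(t) − M_∞ decays as ΔM₀·e^(−t/τ) with ΔM₀ = 706000 − 1.3202×10^6 = −614200 Tg N.
At t = 3630 yr, e^(−t/τ) = e^(−1.147) = 0.3177, so ΔM = −195100 Tg N and M = 1.3202×10^6 − 195100 = 1.1250×10^6 Tg N.

1.13×10^6 Tg N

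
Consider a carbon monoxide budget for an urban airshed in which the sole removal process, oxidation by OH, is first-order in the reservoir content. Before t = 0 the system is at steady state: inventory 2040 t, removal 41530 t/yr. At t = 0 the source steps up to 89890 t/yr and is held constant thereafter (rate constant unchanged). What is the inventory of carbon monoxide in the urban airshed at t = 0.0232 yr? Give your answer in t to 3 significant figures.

The sink rate constant is k = F₀/M₀ = 41530/2040 = 20.36 yr⁻¹.
Solving dM/dt = F₁ − kM with M(0) = M₀ gives M(t) = F₁/k + (M₀ − F₁/k)·e^(−kt).
F₁/k = 89890/20.36 = 4415.5 t; kt = 20.36 × 0.0232 = 0.4723, e^(−kt) = 0.6236.
M(0.0232) = 4415.5 + (2040 − 4415.5) × 0.6236 = 4415.5 − 1481 = 2934.2 t.

2930 t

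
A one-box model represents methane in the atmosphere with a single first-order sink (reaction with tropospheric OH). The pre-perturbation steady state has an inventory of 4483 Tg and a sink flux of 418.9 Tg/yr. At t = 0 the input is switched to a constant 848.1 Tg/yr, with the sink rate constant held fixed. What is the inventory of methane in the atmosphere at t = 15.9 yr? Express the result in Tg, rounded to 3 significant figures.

8040 Tg

The sink rate constant is k = F₀/M₀ = 418.9/4483 = 0.09344 yr⁻¹.
Solving dM/dt = F₁ − kM with M(0) = M₀ gives M(t) = F₁/k + (M₀ − F₁/k)·e^(−kt).
F₁/k = 848.1/0.09344 = 9076.2 Tg; kt = 0.09344 × 15.9 = 1.486, e^(−kt) = 0.2263.
M(15.9) = 9076.2 + (4483 − 9076.2) × 0.2263 = 9076.2 − 1040 = 8036.6 Tg.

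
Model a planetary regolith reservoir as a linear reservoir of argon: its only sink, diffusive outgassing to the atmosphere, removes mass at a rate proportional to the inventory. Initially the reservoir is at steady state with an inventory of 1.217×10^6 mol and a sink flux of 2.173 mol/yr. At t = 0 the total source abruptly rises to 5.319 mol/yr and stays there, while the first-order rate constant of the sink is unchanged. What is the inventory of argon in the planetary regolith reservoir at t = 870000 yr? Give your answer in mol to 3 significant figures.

2.61×10^6 mol

Residence time τ = M₀/F₀ = 560100 yr. The eventual steady state is M_∞ = M₀·(F₁/F₀) = 1.217×10^6 × 5.319/2.173 = 2.9789×10^6 mol.
The anomaly ΔM(t) = M(t) − M_∞ decays as ΔM₀·e^(−t/τ) with ΔM₀ = 1.217×10^6 − 2.9789×10^6 = −1.762×10^6 mol.
At t = 870000 yr, e^(−t/τ) = e^(−1.553) = 0.2115, so ΔM = −372700 mol and M = 2.9789×10^6 − 372700 = 2.6062×10^6 mol.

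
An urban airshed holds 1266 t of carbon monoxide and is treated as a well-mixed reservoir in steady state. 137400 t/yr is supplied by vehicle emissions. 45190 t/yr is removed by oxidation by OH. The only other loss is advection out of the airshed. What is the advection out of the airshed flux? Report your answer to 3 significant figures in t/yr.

92200 t/yr

At steady state ΣF_in = ΣF_out.
ΣF_in = 137400 t/yr.
Advection out of the airshed flux = ΣF_in − (45190) = 137400 − 45190 = 92210 t/yr.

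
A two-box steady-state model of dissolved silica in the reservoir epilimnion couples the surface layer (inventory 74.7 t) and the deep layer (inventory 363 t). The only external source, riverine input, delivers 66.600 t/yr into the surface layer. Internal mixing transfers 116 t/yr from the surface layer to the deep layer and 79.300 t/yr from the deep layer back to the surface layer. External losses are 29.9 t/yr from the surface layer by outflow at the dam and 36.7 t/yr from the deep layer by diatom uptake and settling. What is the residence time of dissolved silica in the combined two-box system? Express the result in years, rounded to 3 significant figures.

Treat the two boxes together as one reservoir: the mixing fluxes between them are internal recycling, so τ = ΣM / Σ(external losses).
M_total = 74.7 + 363 = 437.70 t.
ΣF_external_out = 29.9 + 36.7 = 66.600 t/yr.
τ = M_total / ΣF_ext = 437.70 / 66.600 = 6.572 yr.

6.57 yr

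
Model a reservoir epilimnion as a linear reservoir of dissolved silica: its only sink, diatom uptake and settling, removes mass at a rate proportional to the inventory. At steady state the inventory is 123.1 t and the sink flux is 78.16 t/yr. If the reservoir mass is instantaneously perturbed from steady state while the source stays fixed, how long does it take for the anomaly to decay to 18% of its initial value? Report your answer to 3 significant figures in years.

2.70 yr

For a linear reservoir the anomaly decays as exp(−t/τ) with τ = M/F = 123.1/78.16 = 1.575 yr.
exp(−t/τ) = 0.18 ⇒ t = −τ ln(0.18) = 1.575 × 1.715 = 2.701 yr.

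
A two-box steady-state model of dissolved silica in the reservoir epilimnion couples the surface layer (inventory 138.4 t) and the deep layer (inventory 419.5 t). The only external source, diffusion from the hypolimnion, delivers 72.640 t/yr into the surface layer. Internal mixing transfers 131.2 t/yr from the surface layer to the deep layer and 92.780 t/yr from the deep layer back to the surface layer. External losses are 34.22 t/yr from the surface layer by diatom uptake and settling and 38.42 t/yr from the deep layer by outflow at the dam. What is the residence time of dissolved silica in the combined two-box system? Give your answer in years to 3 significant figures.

For the system as a whole, the A↔B exchange is internal and contributes nothing to the throughput; only the external sinks remove mass.
M_total = 138.4 + 419.5 = 557.90 t.
ΣF_external_out = 34.22 + 38.42 = 72.640 t/yr.
τ = M_total / ΣF_ext = 557.90 / 72.640 = 7.680 yr.

7.68 yr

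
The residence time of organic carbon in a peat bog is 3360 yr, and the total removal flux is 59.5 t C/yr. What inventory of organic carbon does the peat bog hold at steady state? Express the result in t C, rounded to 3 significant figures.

200000 t C

τ = M/F ⇒ M = τ × F = 3360 × 59.5 = 199900 t C.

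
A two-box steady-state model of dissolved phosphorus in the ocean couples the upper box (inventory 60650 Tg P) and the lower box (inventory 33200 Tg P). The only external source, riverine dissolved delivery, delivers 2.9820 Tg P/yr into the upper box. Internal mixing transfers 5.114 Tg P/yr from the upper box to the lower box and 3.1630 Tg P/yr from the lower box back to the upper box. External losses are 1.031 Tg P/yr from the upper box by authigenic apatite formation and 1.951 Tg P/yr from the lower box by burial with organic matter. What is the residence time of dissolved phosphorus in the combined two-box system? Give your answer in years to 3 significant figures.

Residence time in the combined system uses the total inventory and the total *external* removal — internal exchanges between the two boxes cancel.
M_total = 60650 + 33200 = 93850 Tg P.
ΣF_external_out = 1.031 + 1.951 = 2.9820 Tg P/yr.
τ = M_total / ΣF_ext = 93850 / 2.9820 = 31470 yr.

31500 yr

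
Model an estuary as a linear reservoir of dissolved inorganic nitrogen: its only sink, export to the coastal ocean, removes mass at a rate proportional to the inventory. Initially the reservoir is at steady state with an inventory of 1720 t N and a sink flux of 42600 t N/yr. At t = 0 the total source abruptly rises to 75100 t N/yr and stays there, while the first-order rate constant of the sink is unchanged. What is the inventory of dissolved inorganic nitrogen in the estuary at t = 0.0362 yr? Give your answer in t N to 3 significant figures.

The sink rate constant is k = F₀/M₀ = 42600/1720 = 24.77 yr⁻¹.
Solving dM/dt = F₁ − kM with M(0) = M₀ gives M(t) = F₁/k + (M₀ − F₁/k)·e^(−kt).
F₁/k = 75100/24.77 = 3032.2 t N; kt = 24.77 × 0.0362 = 0.8966, e^(−kt) = 0.4080.
M(0.0362) = 3032.2 + (1720 − 3032.2) × 0.4080 = 3032.2 − 535.3 = 2496.9 t N.

2500 t N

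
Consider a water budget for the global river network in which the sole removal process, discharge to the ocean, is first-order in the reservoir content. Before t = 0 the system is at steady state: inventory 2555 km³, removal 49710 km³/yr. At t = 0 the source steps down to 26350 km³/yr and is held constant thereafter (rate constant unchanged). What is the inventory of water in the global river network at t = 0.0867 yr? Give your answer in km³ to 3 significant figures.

1580 km³

Residence time τ = M₀/F₀ = 0.05140 yr. The eventual steady state is M_∞ = M₀·(F₁/F₀) = 2555 × 26350/49710 = 1354.3 km³.
The anomaly ΔM(t) = M(t) − M_∞ decays as ΔM₀·e^(−t/τ) with ΔM₀ = 2555 − 1354.3 = 1201 km³.
At t = 0.0867 yr, e^(−t/τ) = e^(−1.687) = 0.1851, so ΔM = 222.2 km³ and M = 1354.3 + 222.2 = 1576.6 km³.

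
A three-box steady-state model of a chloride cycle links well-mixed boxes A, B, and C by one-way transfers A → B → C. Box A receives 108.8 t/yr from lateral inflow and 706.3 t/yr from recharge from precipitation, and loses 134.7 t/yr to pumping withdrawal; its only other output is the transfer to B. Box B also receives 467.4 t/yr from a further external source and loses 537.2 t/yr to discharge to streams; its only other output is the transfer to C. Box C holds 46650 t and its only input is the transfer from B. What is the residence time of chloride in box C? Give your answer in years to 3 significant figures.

76.4 yr

Box A: F(A→B) = (108.8 + 706.3) − 134.7 = 680.40 t/yr.
Box B: F(B→C) = (680.40 + 467.4) − 537.2 = 610.60 t/yr.
Box C throughput = its input = 610.60 t/yr; τ = 46650 / 610.60 = 76.40 yr.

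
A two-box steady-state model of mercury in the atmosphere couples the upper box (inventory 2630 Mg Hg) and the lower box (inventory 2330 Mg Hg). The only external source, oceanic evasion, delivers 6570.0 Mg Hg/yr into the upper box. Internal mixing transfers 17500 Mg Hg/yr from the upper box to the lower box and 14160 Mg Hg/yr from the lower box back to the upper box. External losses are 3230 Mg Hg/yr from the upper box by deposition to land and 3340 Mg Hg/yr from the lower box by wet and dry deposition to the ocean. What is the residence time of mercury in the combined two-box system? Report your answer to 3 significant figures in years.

For the system as a whole, the A↔B exchange is internal and contributes nothing to the throughput; only the external sinks remove mass.
M_total = 2630 + 2330 = 4960.0 Mg Hg.
ΣF_external_out = 3230 + 3340 = 6570.0 Mg Hg/yr.
τ = M_total / ΣF_ext = 4960.0 / 6570.0 = 0.7549 yr.

0.755 yr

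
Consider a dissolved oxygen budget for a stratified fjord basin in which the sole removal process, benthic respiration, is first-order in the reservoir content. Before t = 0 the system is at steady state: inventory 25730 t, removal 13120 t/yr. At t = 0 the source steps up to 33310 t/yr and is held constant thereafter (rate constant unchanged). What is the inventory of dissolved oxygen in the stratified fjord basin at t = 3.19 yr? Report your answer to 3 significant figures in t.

57500 t

The sink rate constant is k = F₀/M₀ = 13120/25730 = 0.5099 yr⁻¹.
Solving dM/dt = F₁ − kM with M(0) = M₀ gives M(t) = F₁/k + (M₀ − F₁/k)·e^(−kt).
F₁/k = 33310/0.5099 = 65325 t; kt = 0.5099 × 3.19 = 1.627, e^(−kt) = 0.1966.
M(3.19) = 65325 + (25730 − 65325) × 0.1966 = 65325 − 7784 = 57541 t.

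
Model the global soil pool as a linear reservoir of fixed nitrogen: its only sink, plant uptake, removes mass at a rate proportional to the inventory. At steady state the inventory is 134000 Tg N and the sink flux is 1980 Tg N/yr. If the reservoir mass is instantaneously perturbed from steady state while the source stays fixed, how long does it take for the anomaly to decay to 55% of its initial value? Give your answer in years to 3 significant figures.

40.5 yr

For a linear reservoir the anomaly decays as exp(−t/τ) with τ = M/F = 134000/1980 = 67.68 yr.
exp(−t/τ) = 0.55 ⇒ t = −τ ln(0.55) = 67.68 × 0.5978 = 40.46 yr.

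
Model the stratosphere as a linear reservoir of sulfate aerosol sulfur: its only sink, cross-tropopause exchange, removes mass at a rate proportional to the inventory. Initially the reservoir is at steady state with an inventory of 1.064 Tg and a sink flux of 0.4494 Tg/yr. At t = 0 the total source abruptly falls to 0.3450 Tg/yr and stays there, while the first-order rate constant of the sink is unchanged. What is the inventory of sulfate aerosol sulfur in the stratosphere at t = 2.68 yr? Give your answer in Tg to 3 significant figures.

The sink rate constant is k = F₀/M₀ = 0.4494/1.064 = 0.4224 yr⁻¹.
Solving dM/dt = F₁ − kM with M(0) = M₀ gives M(t) = F₁/k + (M₀ − F₁/k)·e^(−kt).
F₁/k = 0.3450/0.4224 = 0.81682 Tg; kt = 0.4224 × 2.68 = 1.132, e^(−kt) = 0.3224.
M(2.68) = 0.81682 + (1.064 − 0.81682) × 0.3224 = 0.81682 + 0.07969 = 0.89651 Tg.

0.897 Tg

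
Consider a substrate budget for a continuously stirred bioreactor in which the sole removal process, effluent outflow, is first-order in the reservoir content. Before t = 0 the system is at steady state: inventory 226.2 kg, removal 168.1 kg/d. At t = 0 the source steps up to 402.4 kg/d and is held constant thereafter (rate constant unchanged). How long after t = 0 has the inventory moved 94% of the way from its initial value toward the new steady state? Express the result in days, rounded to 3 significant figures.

3.79 d

τ = M₀/F₀ = 226.2/168.1 = 1.346 d.
The remaining gap fraction is e^(−t/τ); 94% covered ⇒ e^(−t/τ) = 0.0600.
t = −τ ln(0.0600) = 1.346 × 2.813 = 3.786 d.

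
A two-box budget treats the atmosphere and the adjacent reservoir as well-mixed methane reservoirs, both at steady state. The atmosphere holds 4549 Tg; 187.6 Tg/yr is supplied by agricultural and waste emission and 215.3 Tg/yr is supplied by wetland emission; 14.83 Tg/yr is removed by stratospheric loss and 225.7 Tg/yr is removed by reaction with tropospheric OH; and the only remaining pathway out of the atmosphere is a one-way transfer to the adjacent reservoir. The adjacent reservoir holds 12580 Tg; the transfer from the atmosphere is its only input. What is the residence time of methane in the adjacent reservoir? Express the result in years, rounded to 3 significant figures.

77.5 yr

Balance the atmosphere: ΣF_in = 187.6 + 215.3 = 402.90 Tg/yr.
Transfer to the adjacent reservoir = ΣF_in − (14.83 + 225.7) = 162.37 Tg/yr.
At steady state the output of the adjacent reservoir equals its input, 162.37 Tg/yr.
τ = M / F = 12580 / 162.37 = 77.48 yr.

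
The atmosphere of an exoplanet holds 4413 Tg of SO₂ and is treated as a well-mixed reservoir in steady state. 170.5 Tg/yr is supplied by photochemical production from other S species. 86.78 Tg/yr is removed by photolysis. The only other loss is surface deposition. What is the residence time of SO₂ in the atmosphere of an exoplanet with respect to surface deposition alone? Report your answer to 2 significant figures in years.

53 yr

At steady state ΣF_in = ΣF_out.
ΣF_in = 170.50 Tg/yr.
Surface deposition flux = ΣF_in − (86.78) = 170.50 − 86.78 = 83.72 Tg/yr.
τ = M / F = 4413 / 83.72 = 52.71 yr.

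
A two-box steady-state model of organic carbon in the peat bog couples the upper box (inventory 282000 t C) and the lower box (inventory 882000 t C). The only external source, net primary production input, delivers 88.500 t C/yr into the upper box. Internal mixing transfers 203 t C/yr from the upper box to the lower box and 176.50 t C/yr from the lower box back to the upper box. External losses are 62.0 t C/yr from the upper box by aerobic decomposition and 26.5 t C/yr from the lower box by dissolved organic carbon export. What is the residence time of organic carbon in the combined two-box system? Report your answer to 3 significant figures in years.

13200 yr

For the system as a whole, the A↔B exchange is internal and contributes nothing to the throughput; only the external sinks remove mass.
M_total = 282000 + 882000 = 1.1640×10^6 t C.
ΣF_external_out = 62.0 + 26.5 = 88.500 t C/yr.
τ = M_total / ΣF_ext = 1.1640×10^6 / 88.500 = 13150 yr.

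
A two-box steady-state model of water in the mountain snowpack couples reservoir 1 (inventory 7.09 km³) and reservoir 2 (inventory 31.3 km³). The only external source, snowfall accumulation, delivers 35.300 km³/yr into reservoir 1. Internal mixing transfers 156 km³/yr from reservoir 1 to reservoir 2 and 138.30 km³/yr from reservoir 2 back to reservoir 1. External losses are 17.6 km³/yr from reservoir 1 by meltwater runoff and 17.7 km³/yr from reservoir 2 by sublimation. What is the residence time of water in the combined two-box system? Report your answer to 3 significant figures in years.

1.09 yr

Residence time in the combined system uses the total inventory and the total *external* removal — internal exchanges between the two boxes cancel.
M_total = 7.09 + 31.3 = 38.390 km³.
ΣF_external_out = 17.6 + 17.7 = 35.300 km³/yr.
τ = M_total / ΣF_ext = 38.390 / 35.300 = 1.088 yr.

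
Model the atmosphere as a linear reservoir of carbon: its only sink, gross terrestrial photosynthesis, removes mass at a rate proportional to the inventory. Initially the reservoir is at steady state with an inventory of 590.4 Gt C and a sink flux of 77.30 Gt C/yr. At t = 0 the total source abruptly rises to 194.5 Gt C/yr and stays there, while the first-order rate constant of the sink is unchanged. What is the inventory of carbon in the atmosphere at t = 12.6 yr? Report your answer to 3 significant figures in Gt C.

1310 Gt C

Residence time τ = M₀/F₀ = 7.638 yr. The eventual steady state is M_∞ = M₀·(F₁/F₀) = 590.4 × 194.5/77.30 = 1485.5 Gt C.
The anomaly ΔM(t) = M(t) − M_∞ decays as ΔM₀·e^(−t/τ) with ΔM₀ = 590.4 − 1485.5 = −895.1 Gt C.
At t = 12.6 yr, e^(−t/τ) = e^(−1.650) = 0.1921, so ΔM = −172.0 Gt C and M = 1485.5 − 172.0 = 1313.6 Gt C.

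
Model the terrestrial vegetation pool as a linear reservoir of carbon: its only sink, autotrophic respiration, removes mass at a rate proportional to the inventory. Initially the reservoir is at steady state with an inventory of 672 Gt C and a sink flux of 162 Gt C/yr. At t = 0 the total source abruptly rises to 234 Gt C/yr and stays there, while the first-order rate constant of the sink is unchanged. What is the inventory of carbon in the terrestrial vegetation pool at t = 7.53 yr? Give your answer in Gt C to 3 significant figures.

Residence time τ = M₀/F₀ = 4.148 yr. The eventual steady state is M_∞ = M₀·(F₁/F₀) = 672 × 234/162 = 970.67 Gt C.
The anomaly ΔM(t) = M(t) − M_∞ decays as ΔM₀·e^(−t/τ) with ΔM₀ = 672 − 970.67 = −298.7 Gt C.
At t = 7.53 yr, e^(−t/τ) = e^(−1.815) = 0.1628, so ΔM = −48.62 Gt C and M = 970.67 − 48.62 = 922.05 Gt C.

922 Gt C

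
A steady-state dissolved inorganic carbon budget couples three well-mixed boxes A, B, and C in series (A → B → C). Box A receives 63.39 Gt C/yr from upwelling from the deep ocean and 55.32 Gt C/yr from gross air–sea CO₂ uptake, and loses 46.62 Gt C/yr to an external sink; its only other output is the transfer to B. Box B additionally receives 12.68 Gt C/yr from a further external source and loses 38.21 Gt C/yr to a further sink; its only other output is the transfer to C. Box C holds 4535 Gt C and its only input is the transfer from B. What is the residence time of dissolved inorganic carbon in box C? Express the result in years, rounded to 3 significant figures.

97.4 yr

Box A: F(A→B) = (63.39 + 55.32) − 46.62 = 72.090 Gt C/yr.
Box B: F(B→C) = (72.090 + 12.68) − 38.21 = 46.560 Gt C/yr.
Box C throughput = its input = 46.560 Gt C/yr; τ = 4535 / 46.560 = 97.40 yr.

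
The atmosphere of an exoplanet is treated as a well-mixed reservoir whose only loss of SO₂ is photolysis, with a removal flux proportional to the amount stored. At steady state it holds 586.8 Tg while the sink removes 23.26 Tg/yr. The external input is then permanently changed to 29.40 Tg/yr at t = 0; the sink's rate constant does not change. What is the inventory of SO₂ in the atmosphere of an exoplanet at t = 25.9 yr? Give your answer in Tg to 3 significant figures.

686 Tg

Residence time τ = M₀/F₀ = 25.23 yr. The eventual steady state is M_∞ = M₀·(F₁/F₀) = 586.8 × 29.40/23.26 = 741.70 Tg.
The anomaly ΔM(t) = M(t) − M_∞ decays as ΔM₀·e^(−t/τ) with ΔM₀ = 586.8 − 741.70 = −154.9 Tg.
At t = 25.9 yr, e^(−t/τ) = e^(−1.027) = 0.3582, so ΔM = −55.49 Tg and M = 741.70 − 55.49 = 686.21 Tg.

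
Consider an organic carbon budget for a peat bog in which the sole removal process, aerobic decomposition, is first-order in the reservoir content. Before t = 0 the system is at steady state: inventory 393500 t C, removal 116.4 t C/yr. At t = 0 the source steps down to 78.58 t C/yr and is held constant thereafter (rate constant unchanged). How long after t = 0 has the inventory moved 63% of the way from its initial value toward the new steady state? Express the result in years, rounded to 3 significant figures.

3360 yr

τ = M₀/F₀ = 393500/116.4 = 3381 yr.
The remaining gap fraction is e^(−t/τ); 63% covered ⇒ e^(−t/τ) = 0.370.
t = −τ ln(0.370) = 3381 × 0.9943 = 3361 yr.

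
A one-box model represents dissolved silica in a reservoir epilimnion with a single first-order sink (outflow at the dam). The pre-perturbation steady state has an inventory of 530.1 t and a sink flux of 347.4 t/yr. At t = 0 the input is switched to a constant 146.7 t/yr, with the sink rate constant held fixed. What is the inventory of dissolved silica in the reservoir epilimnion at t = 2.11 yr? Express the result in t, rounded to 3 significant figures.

301 t

Residence time τ = M₀/F₀ = 1.526 yr. The eventual steady state is M_∞ = M₀·(F₁/F₀) = 530.1 × 146.7/347.4 = 223.85 t.
The anomaly ΔM(t) = M(t) − M_∞ decays as ΔM₀·e^(−t/τ) with ΔM₀ = 530.1 − 223.85 = 306.2 t.
At t = 2.11 yr, e^(−t/τ) = e^(−1.383) = 0.2509, so ΔM = 76.83 t and M = 223.85 + 76.83 = 300.68 t.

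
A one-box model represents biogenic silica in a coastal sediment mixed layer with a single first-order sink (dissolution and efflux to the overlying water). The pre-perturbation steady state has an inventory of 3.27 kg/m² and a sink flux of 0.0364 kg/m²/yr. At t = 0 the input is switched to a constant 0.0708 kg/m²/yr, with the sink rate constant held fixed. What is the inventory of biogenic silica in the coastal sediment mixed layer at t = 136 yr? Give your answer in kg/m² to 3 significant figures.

The sink rate constant is k = F₀/M₀ = 0.0364/3.27 = 0.01113 yr⁻¹.
Solving dM/dt = F₁ − kM with M(0) = M₀ gives M(t) = F₁/k + (M₀ − F₁/k)·e^(−kt).
F₁/k = 0.0708/0.01113 = 6.3603 kg/m²; kt = 0.01113 × 136 = 1.514, e^(−kt) = 0.2201.
M(136) = 6.3603 + (3.27 − 6.3603) × 0.2201 = 6.3603 − 0.6800 = 5.6803 kg/m².

5.68 kg/m²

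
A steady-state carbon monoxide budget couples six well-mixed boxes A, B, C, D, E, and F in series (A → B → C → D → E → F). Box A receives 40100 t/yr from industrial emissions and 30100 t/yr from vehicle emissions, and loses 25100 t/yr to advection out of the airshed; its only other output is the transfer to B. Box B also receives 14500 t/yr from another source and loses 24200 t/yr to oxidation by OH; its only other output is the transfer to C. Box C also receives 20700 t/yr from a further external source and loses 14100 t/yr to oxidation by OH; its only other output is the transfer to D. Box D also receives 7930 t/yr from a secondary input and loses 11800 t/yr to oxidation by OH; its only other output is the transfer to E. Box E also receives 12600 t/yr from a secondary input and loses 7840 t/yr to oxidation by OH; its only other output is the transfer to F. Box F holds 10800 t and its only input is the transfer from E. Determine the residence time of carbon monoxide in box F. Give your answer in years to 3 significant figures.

Box A: F(A→B) = (40100 + 30100) − 25100 = 45100 t/yr.
Box B: F(B→C) = (45100 + 14500) − 24200 = 35400 t/yr.
Box C: F(C→D) = (35400 + 20700) − 14100 = 42000 t/yr.
Box D: F(D→E) = (42000 + 7930) − 11800 = 38130 t/yr.
Box E: F(E→F) = (38130 + 12600) − 7840 = 42890 t/yr.
Box F throughput = its input = 42890 t/yr; τ = 10800 / 42890 = 0.2518 yr.

0.252 yr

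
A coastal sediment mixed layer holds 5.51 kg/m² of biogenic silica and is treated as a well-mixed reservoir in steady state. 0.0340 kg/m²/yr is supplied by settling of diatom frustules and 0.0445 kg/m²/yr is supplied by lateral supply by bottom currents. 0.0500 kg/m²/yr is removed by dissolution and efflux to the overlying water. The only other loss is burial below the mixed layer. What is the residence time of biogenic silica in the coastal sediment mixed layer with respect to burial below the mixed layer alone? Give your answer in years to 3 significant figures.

193 yr

At steady state ΣF_in = ΣF_out.
ΣF_in = 0.0340 + 0.0445 = 0.078500 kg/m²/yr.
Burial below the mixed layer flux = ΣF_in − (0.0500) = 0.078500 − 0.05000 = 0.02850 kg/m²/yr.
τ = M / F = 5.51 / 0.02850 = 193.3 yr.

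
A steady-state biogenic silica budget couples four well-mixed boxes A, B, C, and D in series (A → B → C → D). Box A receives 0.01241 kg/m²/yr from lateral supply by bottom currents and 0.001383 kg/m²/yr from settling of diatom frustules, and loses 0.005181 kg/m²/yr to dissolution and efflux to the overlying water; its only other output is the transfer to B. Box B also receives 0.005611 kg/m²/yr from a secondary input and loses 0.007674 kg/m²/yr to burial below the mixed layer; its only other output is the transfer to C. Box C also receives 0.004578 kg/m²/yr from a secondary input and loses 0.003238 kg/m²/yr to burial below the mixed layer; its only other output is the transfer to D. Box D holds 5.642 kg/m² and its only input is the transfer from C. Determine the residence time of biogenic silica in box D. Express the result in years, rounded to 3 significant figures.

Box A: F(A→B) = (0.01241 + 0.001383) − 0.005181 = 0.0086120 kg/m²/yr.
Box B: F(B→C) = (0.0086120 + 0.005611) − 0.007674 = 0.0065490 kg/m²/yr.
Box C: F(C→D) = (0.0065490 + 0.004578) − 0.003238 = 0.0078890 kg/m²/yr.
Box D throughput = its input = 0.0078890 kg/m²/yr; τ = 5.642 / 0.0078890 = 715.2 yr.

715 yr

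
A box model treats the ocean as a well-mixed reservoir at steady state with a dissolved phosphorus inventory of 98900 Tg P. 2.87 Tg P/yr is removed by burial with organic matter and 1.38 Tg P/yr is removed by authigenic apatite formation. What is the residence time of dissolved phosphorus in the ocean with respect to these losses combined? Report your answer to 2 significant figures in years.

Total removal = 2.870 + 1.380 = 4.2500 Tg P/yr.
τ = M / ΣF_out = 98900 / 4.2500 = 23270 yr.

23000 yr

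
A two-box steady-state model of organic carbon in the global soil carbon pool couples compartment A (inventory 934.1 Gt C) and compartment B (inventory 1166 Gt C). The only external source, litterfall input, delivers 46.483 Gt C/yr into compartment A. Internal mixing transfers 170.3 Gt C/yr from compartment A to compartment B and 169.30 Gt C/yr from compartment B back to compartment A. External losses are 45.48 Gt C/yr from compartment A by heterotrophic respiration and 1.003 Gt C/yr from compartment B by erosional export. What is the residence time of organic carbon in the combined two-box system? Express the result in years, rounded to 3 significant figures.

45.2 yr

Treat the two boxes together as one reservoir: the mixing fluxes between them are internal recycling, so τ = ΣM / Σ(external losses).
M_total = 934.1 + 1166 = 2100.1 Gt C.
ΣF_external_out = 45.48 + 1.003 = 46.483 Gt C/yr.
τ = M_total / ΣF_ext = 2100.1 / 46.483 = 45.18 yr.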